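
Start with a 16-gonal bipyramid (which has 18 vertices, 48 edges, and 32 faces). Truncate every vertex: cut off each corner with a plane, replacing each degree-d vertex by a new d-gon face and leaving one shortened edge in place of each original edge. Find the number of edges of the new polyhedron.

144

Truncation replaces each original edge-end by a new vertex, so V′ = 2E = 96.
Each original edge survives, and each old vertex of degree d contributes d new edges; summing degrees gives Σd = 2E, so E′ = E + 2E = 3E = 144.
Each original face survives and each original vertex becomes one new face: F′ = F + V = 50.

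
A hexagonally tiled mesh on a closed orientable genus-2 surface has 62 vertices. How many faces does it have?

χ = 2 − 2·2 = -2, and every face is a hexagon so 6F = 2E.
V − E + F = -2 with E = 6F/2 gives 62 − (6/2 − 1)·F = -2, so F = 32 and E = 96.

32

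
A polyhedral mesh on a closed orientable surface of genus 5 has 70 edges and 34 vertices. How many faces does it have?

28

For a closed orientable surface of genus 5, χ = 2 − 2·5 = -8.
F = -8 − V + E = -8 − 34 + 70 = 28.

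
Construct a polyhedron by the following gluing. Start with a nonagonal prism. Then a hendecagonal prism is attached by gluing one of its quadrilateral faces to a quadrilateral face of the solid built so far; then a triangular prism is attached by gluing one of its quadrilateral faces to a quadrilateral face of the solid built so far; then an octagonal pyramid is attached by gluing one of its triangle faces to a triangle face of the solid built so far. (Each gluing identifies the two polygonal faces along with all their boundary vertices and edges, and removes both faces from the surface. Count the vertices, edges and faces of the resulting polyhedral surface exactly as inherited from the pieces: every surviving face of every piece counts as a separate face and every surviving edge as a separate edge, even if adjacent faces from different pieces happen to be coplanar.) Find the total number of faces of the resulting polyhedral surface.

A nonagonal prism: V=18, E=27, F=11.
Attach a hendecagonal prism (V=22, E=33, F=13) along a 4-gon: merge 4 vertices and 4 edges, delete both glued faces → V=36, E=56, F=22.
Attach a triangular prism (V=6, E=9, F=5) along a 4-gon: merge 4 vertices and 4 edges, delete both glued faces → V=38, E=61, F=25.
Attach an octagonal pyramid (V=9, E=16, F=9) along a 3-gon: merge 3 vertices and 3 edges, delete both glued faces → V=44, E=74, F=32.
Check: V − E + F = 44 − 74 + 32 = 2.

32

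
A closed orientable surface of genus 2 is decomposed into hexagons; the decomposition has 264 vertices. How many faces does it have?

133

χ = 2 − 2·2 = -2, and every face is a hexagon so 6F = 2E.
V − E + F = -2 with E = 6F/2 gives 264 − (6/2 − 1)·F = -2, so F = 133 and E = 399.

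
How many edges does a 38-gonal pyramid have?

A pyramid on an n-gon base has one n-gon and n triangles: V = 38 + 1 = 39, E = 2·38 = 76, F = 38 + 1 = 39.

76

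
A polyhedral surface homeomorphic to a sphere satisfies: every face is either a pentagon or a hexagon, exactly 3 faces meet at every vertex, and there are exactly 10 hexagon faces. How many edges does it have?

Let x be the number of pentagons; then F = 10 + x.
Edge–face incidences: 2E = 6·10 + 5·x = 60 + 5x.
Every vertex has degree 3, so 3V = 2E.
Euler: V − E + F = 2 ⇒ (2E)/3 − E + (10 + x) = 2.
Multiply by 6: 2·(2E) − 3·(2E) + 6·(10 + x) = 12, i.e. 60 + 6x − (60 + 5x) = 12.
Collecting terms: x = 12.
Then 2E = 60 + 5·12 = 120, so E = 60, V = 2E/3 = 40, F = 10 + 12 = 22.

60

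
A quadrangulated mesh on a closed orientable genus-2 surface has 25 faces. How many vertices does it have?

χ = 2 − 2·2 = -2, and every face is a square so 4F = 2E.
E = 4·25/2 = 50. Then V = -2 + E − F = -2 + 50 − 25 = 23.

23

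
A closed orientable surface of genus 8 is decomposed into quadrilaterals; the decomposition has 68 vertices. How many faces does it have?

χ = 2 − 2·8 = -14, and every face is a square so 4F = 2E.
V − E + F = -14 with E = 4F/2 gives 68 − (4/2 − 1)·F = -14, so F = 82 and E = 164.

82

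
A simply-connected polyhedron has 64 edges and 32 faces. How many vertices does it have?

Here V − E + F = 2.
V = 2 + E − F = 2 + 64 − 32 = 34.

34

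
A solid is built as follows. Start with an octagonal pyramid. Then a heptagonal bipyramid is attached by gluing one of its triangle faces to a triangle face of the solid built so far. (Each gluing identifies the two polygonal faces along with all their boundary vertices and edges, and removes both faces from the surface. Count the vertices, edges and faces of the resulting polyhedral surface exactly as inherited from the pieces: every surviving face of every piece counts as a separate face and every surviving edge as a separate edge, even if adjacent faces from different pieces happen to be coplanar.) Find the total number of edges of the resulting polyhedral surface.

An octagonal pyramid: V=9, E=16, F=9.
Attach a heptagonal bipyramid (V=9, E=21, F=14) along a 3-gon: merge 3 vertices and 3 edges, delete both glued faces → V=15, E=34, F=21.
Check: V − E + F = 15 − 34 + 21 = 2.

34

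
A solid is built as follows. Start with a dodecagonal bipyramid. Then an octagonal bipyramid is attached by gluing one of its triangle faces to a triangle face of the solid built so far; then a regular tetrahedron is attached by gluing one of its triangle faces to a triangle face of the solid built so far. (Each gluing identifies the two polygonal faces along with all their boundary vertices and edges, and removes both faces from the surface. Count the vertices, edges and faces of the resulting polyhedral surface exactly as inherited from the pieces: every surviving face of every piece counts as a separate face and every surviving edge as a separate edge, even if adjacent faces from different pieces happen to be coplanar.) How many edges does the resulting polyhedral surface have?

60

A dodecagonal bipyramid: V=14, E=36, F=24.
Attach an octagonal bipyramid (V=10, E=24, F=16) along a 3-gon: merge 3 vertices and 3 edges, delete both glued faces → V=21, E=57, F=38.
Attach a regular tetrahedron (V=4, E=6, F=4) along a 3-gon: merge 3 vertices and 3 edges, delete both glued faces → V=22, E=60, F=40.
Check: V − E + F = 22 − 60 + 40 = 2.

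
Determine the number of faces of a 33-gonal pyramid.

34

A pyramid on an n-gon base has one n-gon and n triangles: V = 33 + 1 = 34, E = 2·33 = 66, F = 33 + 1 = 34.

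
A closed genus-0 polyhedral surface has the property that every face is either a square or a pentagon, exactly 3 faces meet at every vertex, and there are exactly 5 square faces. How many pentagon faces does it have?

2

Let x be the number of pentagons; then F = 5 + x.
Edge–face incidences: 2E = 4·5 + 5·x = 20 + 5x.
Every vertex has degree 3, so 3V = 2E.
Euler: V − E + F = 2 ⇒ (2E)/3 − E + (5 + x) = 2.
Multiply by 6: 2·(2E) − 3·(2E) + 6·(5 + x) = 12, i.e. 30 + 6x − (20 + 5x) = 12.
Collecting terms: x + 10 = 12, so x = 2.
Then 2E = 20 + 5·2 = 30, so E = 15, V = 2E/3 = 10, F = 5 + 2 = 7.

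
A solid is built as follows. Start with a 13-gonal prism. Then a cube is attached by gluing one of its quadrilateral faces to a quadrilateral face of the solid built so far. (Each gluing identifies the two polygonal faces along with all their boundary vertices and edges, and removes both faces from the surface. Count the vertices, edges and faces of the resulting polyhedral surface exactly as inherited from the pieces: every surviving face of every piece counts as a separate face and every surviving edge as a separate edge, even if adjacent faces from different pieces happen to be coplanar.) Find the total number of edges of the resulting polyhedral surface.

A 13-gonal prism: V=26, E=39, F=15.
Attach a cube (V=8, E=12, F=6) along a 4-gon: merge 4 vertices and 4 edges, delete both glued faces → V=30, E=47, F=19.
Check: V − E + F = 30 − 47 + 19 = 2.

47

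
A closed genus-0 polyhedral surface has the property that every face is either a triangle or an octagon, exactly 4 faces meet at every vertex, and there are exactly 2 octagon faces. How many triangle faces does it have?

Let x be the number of triangles; then F = 2 + x.
Edge–face incidences: 2E = 8·2 + 3·x = 16 + 3x.
Every vertex has degree 4, so 4V = 2E.
Euler: V − E + F = 2 ⇒ (2E)/4 − E + (2 + x) = 2.
Multiply by 8: 2·(2E) − 4·(2E) + 8·(2 + x) = 16, i.e. 16 + 8x − 2·(16 + 3x) = 16.
Collecting terms: 2x − 16 = 16, so 2x = 32, so x = 16.
Then 2E = 16 + 3·16 = 64, so E = 32, V = 2E/4 = 16, F = 2 + 16 = 18.

16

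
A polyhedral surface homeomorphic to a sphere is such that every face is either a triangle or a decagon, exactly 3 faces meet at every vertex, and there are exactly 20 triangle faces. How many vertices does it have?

60

Let x be the number of decagons; then F = 20 + x.
Edge–face incidences: 2E = 3·20 + 10·x = 60 + 10x.
Every vertex has degree 3, so 3V = 2E.
Euler: V − E + F = 2 ⇒ (2E)/3 − E + (20 + x) = 2.
Multiply by 6: 2·(2E) − 3·(2E) + 6·(20 + x) = 12, i.e. 120 + 6x − (60 + 10x) = 12.
Collecting terms: −4x + 60 = 12, so −4x = −48, so x = 12.
Then 2E = 60 + 10·12 = 180, so E = 90, V = 2E/3 = 60, F = 20 + 12 = 32.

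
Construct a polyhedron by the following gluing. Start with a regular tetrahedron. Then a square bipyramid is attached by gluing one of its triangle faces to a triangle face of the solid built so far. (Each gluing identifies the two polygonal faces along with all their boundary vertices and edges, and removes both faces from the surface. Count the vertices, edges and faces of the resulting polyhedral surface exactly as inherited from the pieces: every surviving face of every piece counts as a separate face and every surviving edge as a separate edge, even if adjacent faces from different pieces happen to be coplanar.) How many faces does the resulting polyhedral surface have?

10

A regular tetrahedron: V=4, E=6, F=4.
Attach a square bipyramid (V=6, E=12, F=8) along a 3-gon: merge 3 vertices and 3 edges, delete both glued faces → V=7, E=15, F=10.
Check: V − E + F = 7 − 15 + 10 = 2.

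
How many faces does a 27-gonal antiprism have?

56

An antiprism on an n-gon has two n-gon caps and 2n triangles: V = 2·27 = 54, E = 4·27 = 108, F = 2·27 + 2 = 56.
Check: V − E + F = 54 − 108 + 56 = 2.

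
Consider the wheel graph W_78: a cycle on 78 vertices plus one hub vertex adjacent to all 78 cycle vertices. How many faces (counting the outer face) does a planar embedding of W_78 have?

79

W_78 has V = 78 + 1 = 79 vertices and E = 2·78 = 156 edges.
By Euler's formula F = 2 − V + E = 2 − 79 + 156 = 79.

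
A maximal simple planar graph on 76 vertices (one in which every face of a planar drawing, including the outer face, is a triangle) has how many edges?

In a plane triangulation 3F = 2E and V − E + F = 2, so E = 3V − 6 = 3·76 − 6 = 222.

222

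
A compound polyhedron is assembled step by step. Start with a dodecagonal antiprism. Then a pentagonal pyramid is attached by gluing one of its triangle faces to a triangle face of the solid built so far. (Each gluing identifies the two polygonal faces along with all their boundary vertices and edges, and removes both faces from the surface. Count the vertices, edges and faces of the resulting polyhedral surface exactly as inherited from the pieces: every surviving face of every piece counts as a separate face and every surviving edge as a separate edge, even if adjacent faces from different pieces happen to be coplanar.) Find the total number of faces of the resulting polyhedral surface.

30

A dodecagonal antiprism: V=24, E=48, F=26.
Attach a pentagonal pyramid (V=6, E=10, F=6) along a 3-gon: merge 3 vertices and 3 edges, delete both glued faces → V=27, E=55, F=30.
Check: V − E + F = 27 − 55 + 30 = 2.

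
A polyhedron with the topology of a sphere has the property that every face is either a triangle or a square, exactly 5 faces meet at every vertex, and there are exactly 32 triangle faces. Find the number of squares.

Let x be the number of squares; then F = 32 + x.
Edge–face incidences: 2E = 3·32 + 4·x = 96 + 4x.
Every vertex has degree 5, so 5V = 2E.
Euler: V − E + F = 2 ⇒ (2E)/5 − E + (32 + x) = 2.
Multiply by 10: 2·(2E) − 5·(2E) + 10·(32 + x) = 20, i.e. 320 + 10x − 3·(96 + 4x) = 20.
Collecting terms: −2x + 32 = 20, so −2x = −12, so x = 6.
Then 2E = 96 + 4·6 = 120, so E = 60, V = 2E/5 = 24, F = 32 + 6 = 38.

6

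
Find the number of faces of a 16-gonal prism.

18

A prism on an n-gon has two n-gon bases and n rectangular sides: V = 2·16 = 32, E = 3·16 = 48, F = 16 + 2 = 18.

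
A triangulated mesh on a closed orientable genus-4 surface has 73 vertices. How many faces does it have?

χ = 2 − 2·4 = -6, and every face is a triangle so 3F = 2E.
V − E + F = -6 with E = 3F/2 gives 73 − (3/2 − 1)·F = -6, so F = 158 and E = 237.

158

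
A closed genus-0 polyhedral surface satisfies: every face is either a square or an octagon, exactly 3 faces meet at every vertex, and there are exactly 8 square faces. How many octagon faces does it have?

2

Let x be the number of octagons; then F = 8 + x.
Edge–face incidences: 2E = 4·8 + 8·x = 32 + 8x.
Every vertex has degree 3, so 3V = 2E.
Euler: V − E + F = 2 ⇒ (2E)/3 − E + (8 + x) = 2.
Multiply by 6: 2·(2E) − 3·(2E) + 6·(8 + x) = 12, i.e. 48 + 6x − (32 + 8x) = 12.
Collecting terms: −2x + 16 = 12, so −2x = −4, so x = 2.
Then 2E = 32 + 8·2 = 48, so E = 24, V = 2E/3 = 16, F = 8 + 2 = 10.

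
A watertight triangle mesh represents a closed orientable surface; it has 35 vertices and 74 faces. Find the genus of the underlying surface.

2

Every face is a triangle, so 2E = 3·74 = 222, giving E = 111.
χ = V − E + F = 35 − 111 + 74 = -2.
For a closed orientable surface χ = 2 − 2g, so g = (2 − (-2))/2 = 2.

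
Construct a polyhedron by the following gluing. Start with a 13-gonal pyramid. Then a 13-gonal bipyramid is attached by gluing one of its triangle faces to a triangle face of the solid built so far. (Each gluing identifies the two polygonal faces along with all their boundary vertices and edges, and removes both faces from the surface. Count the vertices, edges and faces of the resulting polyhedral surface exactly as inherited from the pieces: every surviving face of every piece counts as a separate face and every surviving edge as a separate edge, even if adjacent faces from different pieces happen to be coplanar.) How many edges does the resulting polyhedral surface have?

62

A 13-gonal pyramid: V=14, E=26, F=14.
Attach a 13-gonal bipyramid (V=15, E=39, F=26) along a 3-gon: merge 3 vertices and 3 edges, delete both glued faces → V=26, E=62, F=38.
Check: V − E + F = 26 − 62 + 38 = 2.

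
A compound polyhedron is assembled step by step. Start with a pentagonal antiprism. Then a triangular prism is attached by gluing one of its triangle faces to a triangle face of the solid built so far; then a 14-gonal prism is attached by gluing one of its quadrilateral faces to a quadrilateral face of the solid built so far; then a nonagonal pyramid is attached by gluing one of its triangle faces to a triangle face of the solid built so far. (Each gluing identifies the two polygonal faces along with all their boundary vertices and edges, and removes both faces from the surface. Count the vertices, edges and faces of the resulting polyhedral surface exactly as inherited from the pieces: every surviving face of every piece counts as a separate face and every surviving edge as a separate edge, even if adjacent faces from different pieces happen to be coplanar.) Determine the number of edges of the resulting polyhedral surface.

A pentagonal antiprism: V=10, E=20, F=12.
Attach a triangular prism (V=6, E=9, F=5) along a 3-gon: merge 3 vertices and 3 edges, delete both glued faces → V=13, E=26, F=15.
Attach a 14-gonal prism (V=28, E=42, F=16) along a 4-gon: merge 4 vertices and 4 edges, delete both glued faces → V=37, E=64, F=29.
Attach a nonagonal pyramid (V=10, E=18, F=10) along a 3-gon: merge 3 vertices and 3 edges, delete both glued faces → V=44, E=79, F=37.
Check: V − E + F = 44 − 79 + 37 = 2.

79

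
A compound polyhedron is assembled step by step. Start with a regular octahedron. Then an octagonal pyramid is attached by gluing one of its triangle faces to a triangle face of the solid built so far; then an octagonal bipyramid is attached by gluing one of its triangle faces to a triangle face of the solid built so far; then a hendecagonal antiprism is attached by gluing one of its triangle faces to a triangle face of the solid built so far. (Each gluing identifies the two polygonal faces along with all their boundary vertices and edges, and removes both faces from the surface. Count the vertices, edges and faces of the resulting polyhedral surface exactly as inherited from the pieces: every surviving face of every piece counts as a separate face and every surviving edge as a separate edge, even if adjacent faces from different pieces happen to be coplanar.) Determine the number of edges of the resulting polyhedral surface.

87

A regular octahedron: V=6, E=12, F=8.
Attach an octagonal pyramid (V=9, E=16, F=9) along a 3-gon: merge 3 vertices and 3 edges, delete both glued faces → V=12, E=25, F=15.
Attach an octagonal bipyramid (V=10, E=24, F=16) along a 3-gon: merge 3 vertices and 3 edges, delete both glued faces → V=19, E=46, F=29.
Attach a hendecagonal antiprism (V=22, E=44, F=24) along a 3-gon: merge 3 vertices and 3 edges, delete both glued faces → V=38, E=87, F=51.
Check: V − E + F = 38 − 87 + 51 = 2.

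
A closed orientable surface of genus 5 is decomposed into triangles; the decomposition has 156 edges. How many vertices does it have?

χ = 2 − 2·5 = -8, and every face is a triangle so 3F = 2E.
F = 2E/3 = 104. Then V = -8 + E − F = -8 + 156 − 104 = 44.

44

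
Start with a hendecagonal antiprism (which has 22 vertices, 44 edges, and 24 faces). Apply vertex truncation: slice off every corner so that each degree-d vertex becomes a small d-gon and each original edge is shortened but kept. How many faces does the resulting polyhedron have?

Truncation replaces each original edge-end by a new vertex, so V′ = 2E = 88.
Each original edge survives, and each old vertex of degree d contributes d new edges; summing degrees gives Σd = 2E, so E′ = E + 2E = 3E = 132.
Each original face survives and each original vertex becomes one new face: F′ = F + V = 46.

46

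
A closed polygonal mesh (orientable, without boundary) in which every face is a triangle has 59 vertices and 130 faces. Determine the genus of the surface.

Every face is a triangle, so 2E = 3·130 = 390, giving E = 195.
χ = V − E + F = 59 − 195 + 130 = -6.
For a closed orientable surface χ = 2 − 2g, so g = (2 − (-6))/2 = 4.

4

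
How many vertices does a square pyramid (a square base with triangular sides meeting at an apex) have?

5

A pyramid on an n-gon base has one n-gon and n triangles: V = 4 + 1 = 5, E = 2·4 = 8, F = 4 + 1 = 5.
Check: V − E + F = 5 − 8 + 5 = 2.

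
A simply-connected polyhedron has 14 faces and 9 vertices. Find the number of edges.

Here V − E + F = 2.
E = V + F − (2) = 9 + 14 − (2) = 21.

21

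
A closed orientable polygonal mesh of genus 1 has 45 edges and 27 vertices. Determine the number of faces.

For a closed orientable surface of genus 1, χ = 2 − 2·1 = 0.
F = 0 − V + E = 0 − 27 + 45 = 18.

18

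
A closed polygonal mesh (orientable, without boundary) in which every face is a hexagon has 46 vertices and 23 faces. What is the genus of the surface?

1

Every face is a hexagon, so 2E = 6·23 = 138, giving E = 69.
χ = V − E + F = 46 − 69 + 23 = 0.
For a closed orientable surface χ = 2 − 2g, so g = (2 − (0))/2 = 1.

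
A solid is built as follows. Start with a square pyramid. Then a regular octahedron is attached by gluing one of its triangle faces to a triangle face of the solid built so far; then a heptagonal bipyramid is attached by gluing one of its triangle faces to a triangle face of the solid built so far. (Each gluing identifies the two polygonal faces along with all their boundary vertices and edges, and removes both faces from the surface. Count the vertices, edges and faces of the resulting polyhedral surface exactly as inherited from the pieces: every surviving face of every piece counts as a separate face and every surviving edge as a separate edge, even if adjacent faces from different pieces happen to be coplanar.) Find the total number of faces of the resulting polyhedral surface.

A square pyramid: V=5, E=8, F=5.
Attach a regular octahedron (V=6, E=12, F=8) along a 3-gon: merge 3 vertices and 3 edges, delete both glued faces → V=8, E=17, F=11.
Attach a heptagonal bipyramid (V=9, E=21, F=14) along a 3-gon: merge 3 vertices and 3 edges, delete both glued faces → V=14, E=35, F=23.
Check: V − E + F = 14 − 35 + 23 = 2.

23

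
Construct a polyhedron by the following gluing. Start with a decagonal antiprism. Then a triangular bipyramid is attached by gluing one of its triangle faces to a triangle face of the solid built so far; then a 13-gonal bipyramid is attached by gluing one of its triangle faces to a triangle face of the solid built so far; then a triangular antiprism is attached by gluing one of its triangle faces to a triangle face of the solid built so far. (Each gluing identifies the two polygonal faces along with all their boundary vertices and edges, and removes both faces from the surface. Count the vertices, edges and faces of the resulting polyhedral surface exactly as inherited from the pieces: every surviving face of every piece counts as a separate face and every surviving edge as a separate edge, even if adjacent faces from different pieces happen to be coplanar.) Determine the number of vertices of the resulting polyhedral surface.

37

A decagonal antiprism: V=20, E=40, F=22.
Attach a triangular bipyramid (V=5, E=9, F=6) along a 3-gon: merge 3 vertices and 3 edges, delete both glued faces → V=22, E=46, F=26.
Attach a 13-gonal bipyramid (V=15, E=39, F=26) along a 3-gon: merge 3 vertices and 3 edges, delete both glued faces → V=34, E=82, F=50.
Attach a triangular antiprism (V=6, E=12, F=8) along a 3-gon: merge 3 vertices and 3 edges, delete both glued faces → V=37, E=91, F=56.
Check: V − E + F = 37 − 91 + 56 = 2.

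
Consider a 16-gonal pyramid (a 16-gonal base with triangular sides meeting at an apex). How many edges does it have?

32

A pyramid on an n-gon base has one n-gon and n triangles: V = 16 + 1 = 17, E = 2·16 = 32, F = 16 + 1 = 17.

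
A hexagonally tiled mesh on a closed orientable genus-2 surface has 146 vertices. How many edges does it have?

χ = 2 − 2·2 = -2, and every face is a hexagon so 6F = 2E.
V − E + F = -2 with E = 6F/2 gives 146 − (6/2 − 1)·F = -2, so F = 74 and E = 222.

222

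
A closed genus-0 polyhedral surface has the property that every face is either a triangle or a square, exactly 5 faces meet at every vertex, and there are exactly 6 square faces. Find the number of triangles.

32

Let x be the number of triangles; then F = 6 + x.
Edge–face incidences: 2E = 4·6 + 3·x = 24 + 3x.
Every vertex has degree 5, so 5V = 2E.
Euler: V − E + F = 2 ⇒ (2E)/5 − E + (6 + x) = 2.
Multiply by 10: 2·(2E) − 5·(2E) + 10·(6 + x) = 20, i.e. 60 + 10x − 3·(24 + 3x) = 20.
Collecting terms: x − 12 = 20, so x = 32.
Then 2E = 24 + 3·32 = 120, so E = 60, V = 2E/5 = 24, F = 6 + 32 = 38.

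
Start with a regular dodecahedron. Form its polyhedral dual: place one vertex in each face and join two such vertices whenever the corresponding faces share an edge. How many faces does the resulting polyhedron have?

20

The base solid has V = 20, E = 30, F = 12.
The dual swaps V and F and preserves E: V′ = F = 12, E′ = E = 30, F′ = V = 20.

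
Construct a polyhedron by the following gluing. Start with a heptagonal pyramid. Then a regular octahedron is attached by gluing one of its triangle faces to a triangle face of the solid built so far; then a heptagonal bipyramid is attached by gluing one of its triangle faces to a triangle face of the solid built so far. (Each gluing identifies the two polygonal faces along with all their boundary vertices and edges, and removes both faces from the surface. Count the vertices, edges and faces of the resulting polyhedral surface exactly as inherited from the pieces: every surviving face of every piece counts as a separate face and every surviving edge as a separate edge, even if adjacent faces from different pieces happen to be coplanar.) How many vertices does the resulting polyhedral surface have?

A heptagonal pyramid: V=8, E=14, F=8.
Attach a regular octahedron (V=6, E=12, F=8) along a 3-gon: merge 3 vertices and 3 edges, delete both glued faces → V=11, E=23, F=14.
Attach a heptagonal bipyramid (V=9, E=21, F=14) along a 3-gon: merge 3 vertices and 3 edges, delete both glued faces → V=17, E=41, F=26.
Check: V − E + F = 17 − 41 + 26 = 2.

17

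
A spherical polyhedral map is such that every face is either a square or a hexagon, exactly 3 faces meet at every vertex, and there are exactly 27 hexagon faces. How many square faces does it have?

Let x be the number of squares; then F = 27 + x.
Edge–face incidences: 2E = 6·27 + 4·x = 162 + 4x.
Every vertex has degree 3, so 3V = 2E.
Euler: V − E + F = 2 ⇒ (2E)/3 − E + (27 + x) = 2.
Multiply by 6: 2·(2E) − 3·(2E) + 6·(27 + x) = 12, i.e. 162 + 6x − (162 + 4x) = 12.
Collecting terms: 2x = 12, so x = 6.
Then 2E = 162 + 4·6 = 186, so E = 93, V = 2E/3 = 62, F = 27 + 6 = 33.

6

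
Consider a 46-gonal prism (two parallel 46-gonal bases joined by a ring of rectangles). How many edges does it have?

138

A prism on an n-gon has two n-gon bases and n rectangular sides: V = 2·46 = 92, E = 3·46 = 138, F = 46 + 2 = 48.
Check: V − E + F = 92 − 138 + 48 = 2.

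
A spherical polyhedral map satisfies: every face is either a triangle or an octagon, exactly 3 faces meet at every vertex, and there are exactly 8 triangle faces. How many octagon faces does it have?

Let x be the number of octagons; then F = 8 + x.
Edge–face incidences: 2E = 3·8 + 8·x = 24 + 8x.
Every vertex has degree 3, so 3V = 2E.
Euler: V − E + F = 2 ⇒ (2E)/3 − E + (8 + x) = 2.
Multiply by 6: 2·(2E) − 3·(2E) + 6·(8 + x) = 12, i.e. 48 + 6x − (24 + 8x) = 12.
Collecting terms: −2x + 24 = 12, so −2x = −12, so x = 6.
Then 2E = 24 + 8·6 = 72, so E = 36, V = 2E/3 = 24, F = 8 + 6 = 14.

6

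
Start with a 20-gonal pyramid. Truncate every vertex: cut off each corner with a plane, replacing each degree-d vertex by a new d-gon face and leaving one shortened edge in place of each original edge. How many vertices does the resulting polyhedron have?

80

The base solid has V = 21, E = 40, F = 21.
Truncation replaces each original edge-end by a new vertex, so V′ = 2E = 80.
Each original edge survives, and each old vertex of degree d contributes d new edges; summing degrees gives Σd = 2E, so E′ = E + 2E = 3E = 120.
Each original face survives and each original vertex becomes one new face: F′ = F + V = 42.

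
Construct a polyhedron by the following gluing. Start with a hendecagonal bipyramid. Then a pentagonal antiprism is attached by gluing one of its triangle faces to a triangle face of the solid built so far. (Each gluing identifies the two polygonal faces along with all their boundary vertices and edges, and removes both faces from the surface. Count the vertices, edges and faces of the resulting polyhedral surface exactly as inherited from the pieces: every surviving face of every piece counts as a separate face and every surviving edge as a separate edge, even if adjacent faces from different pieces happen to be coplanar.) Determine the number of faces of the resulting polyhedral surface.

32

A hendecagonal bipyramid: V=13, E=33, F=22.
Attach a pentagonal antiprism (V=10, E=20, F=12) along a 3-gon: merge 3 vertices and 3 edges, delete both glued faces → V=20, E=50, F=32.
Check: V − E + F = 20 − 50 + 32 = 2.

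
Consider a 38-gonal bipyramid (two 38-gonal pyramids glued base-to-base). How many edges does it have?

A bipyramid over an n-gon has 2n triangular faces and n + 2 vertices: V = 38 + 2 = 40, E = 3·38 = 114, F = 2·38 = 76.
Check: V − E + F = 40 − 114 + 76 = 2.

114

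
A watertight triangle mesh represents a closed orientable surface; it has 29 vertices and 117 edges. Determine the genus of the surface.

6

Every face is a triangle and each edge borders two faces, so 3F = 2·117, giving F = 78.
χ = V − E + F = 29 − 117 + 78 = -10.
For a closed orientable surface χ = 2 − 2g, so g = (2 − (-10))/2 = 6.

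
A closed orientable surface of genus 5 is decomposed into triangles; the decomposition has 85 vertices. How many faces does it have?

χ = 2 − 2·5 = -8, and every face is a triangle so 3F = 2E.
V − E + F = -8 with E = 3F/2 gives 85 − (3/2 − 1)·F = -8, so F = 186 and E = 279.

186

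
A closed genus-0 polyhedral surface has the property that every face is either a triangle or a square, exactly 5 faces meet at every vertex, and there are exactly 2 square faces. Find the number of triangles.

Let x be the number of triangles; then F = 2 + x.
Edge–face incidences: 2E = 4·2 + 3·x = 8 + 3x.
Every vertex has degree 5, so 5V = 2E.
Euler: V − E + F = 2 ⇒ (2E)/5 − E + (2 + x) = 2.
Multiply by 10: 2·(2E) − 5·(2E) + 10·(2 + x) = 20, i.e. 20 + 10x − 3·(8 + 3x) = 20.
Collecting terms: x − 4 = 20, so x = 24.
Then 2E = 8 + 3·24 = 80, so E = 40, V = 2E/5 = 16, F = 2 + 24 = 26.

24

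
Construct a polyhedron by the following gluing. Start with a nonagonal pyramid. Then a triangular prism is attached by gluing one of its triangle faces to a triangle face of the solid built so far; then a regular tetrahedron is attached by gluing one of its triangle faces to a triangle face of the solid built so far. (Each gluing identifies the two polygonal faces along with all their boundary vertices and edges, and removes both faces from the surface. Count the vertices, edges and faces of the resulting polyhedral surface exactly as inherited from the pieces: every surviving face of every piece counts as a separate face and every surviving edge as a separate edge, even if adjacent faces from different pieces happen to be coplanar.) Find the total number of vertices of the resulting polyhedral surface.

A nonagonal pyramid: V=10, E=18, F=10.
Attach a triangular prism (V=6, E=9, F=5) along a 3-gon: merge 3 vertices and 3 edges, delete both glued faces → V=13, E=24, F=13.
Attach a regular tetrahedron (V=4, E=6, F=4) along a 3-gon: merge 3 vertices and 3 edges, delete both glued faces → V=14, E=27, F=15.
Check: V − E + F = 14 − 27 + 15 = 2.

14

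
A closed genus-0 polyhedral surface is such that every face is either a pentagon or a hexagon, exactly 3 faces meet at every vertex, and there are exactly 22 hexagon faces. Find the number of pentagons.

12

Let x be the number of pentagons; then F = 22 + x.
Edge–face incidences: 2E = 6·22 + 5·x = 132 + 5x.
Every vertex has degree 3, so 3V = 2E.
Euler: V − E + F = 2 ⇒ (2E)/3 − E + (22 + x) = 2.
Multiply by 6: 2·(2E) − 3·(2E) + 6·(22 + x) = 12, i.e. 132 + 6x − (132 + 5x) = 12.
Collecting terms: x = 12.
Then 2E = 132 + 5·12 = 192, so E = 96, V = 2E/3 = 64, F = 22 + 12 = 34.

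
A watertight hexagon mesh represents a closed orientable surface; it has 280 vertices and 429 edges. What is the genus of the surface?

4

Every face is a hexagon and each edge borders two faces, so 6F = 2·429, giving F = 143.
χ = V − E + F = 280 − 429 + 143 = -6.
For a closed orientable surface χ = 2 − 2g, so g = (2 − (-6))/2 = 4.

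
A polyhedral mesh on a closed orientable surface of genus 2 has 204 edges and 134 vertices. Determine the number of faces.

68

For a closed orientable surface of genus 2, χ = 2 − 2·2 = -2.
F = -2 − V + E = -2 − 134 + 204 = 68.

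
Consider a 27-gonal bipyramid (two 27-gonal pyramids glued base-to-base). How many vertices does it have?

29

A bipyramid over an n-gon has 2n triangular faces and n + 2 vertices: V = 27 + 2 = 29, E = 3·27 = 81, F = 2·27 = 54.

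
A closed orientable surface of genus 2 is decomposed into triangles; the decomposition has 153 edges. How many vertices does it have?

49

χ = 2 − 2·2 = -2, and every face is a triangle so 3F = 2E.
F = 2E/3 = 102. Then V = -2 + E − F = -2 + 153 − 102 = 49.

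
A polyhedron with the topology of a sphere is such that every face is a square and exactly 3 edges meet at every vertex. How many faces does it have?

Each face has 4 edges and each edge borders two faces, so 2E = 4F.
Each vertex has degree 3, so 3V = 2E and hence V = 4F/3.
Euler: V − E + F = 2 ⇒ (4F/3) − (4F/2) + F = 2.
Multiply by 6: (8 − 12 + 6)F = 12, i.e. 2F = 12.
So F = 6, E = 4·6/2 = 12, V = 4·6/3 = 8.

6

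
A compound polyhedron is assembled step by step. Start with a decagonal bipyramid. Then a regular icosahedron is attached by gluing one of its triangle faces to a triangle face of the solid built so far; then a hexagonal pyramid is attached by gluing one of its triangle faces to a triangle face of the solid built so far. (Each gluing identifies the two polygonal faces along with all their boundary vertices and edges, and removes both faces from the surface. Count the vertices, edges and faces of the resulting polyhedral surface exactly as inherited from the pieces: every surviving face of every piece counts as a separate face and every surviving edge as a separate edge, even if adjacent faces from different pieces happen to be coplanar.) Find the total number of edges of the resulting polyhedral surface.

A decagonal bipyramid: V=12, E=30, F=20.
Attach a regular icosahedron (V=12, E=30, F=20) along a 3-gon: merge 3 vertices and 3 edges, delete both glued faces → V=21, E=57, F=38.
Attach a hexagonal pyramid (V=7, E=12, F=7) along a 3-gon: merge 3 vertices and 3 edges, delete both glued faces → V=25, E=66, F=43.
Check: V − E + F = 25 − 66 + 43 = 2.

66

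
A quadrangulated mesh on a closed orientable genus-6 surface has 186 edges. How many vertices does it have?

83

χ = 2 − 2·6 = -10, and every face is a square so 4F = 2E.
F = 2E/4 = 93. Then V = -10 + E − F = -10 + 186 − 93 = 83.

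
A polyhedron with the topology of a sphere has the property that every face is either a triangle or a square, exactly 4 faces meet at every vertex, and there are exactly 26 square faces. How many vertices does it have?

Let x be the number of triangles; then F = 26 + x.
Edge–face incidences: 2E = 4·26 + 3·x = 104 + 3x.
Every vertex has degree 4, so 4V = 2E.
Euler: V − E + F = 2 ⇒ (2E)/4 − E + (26 + x) = 2.
Multiply by 8: 2·(2E) − 4·(2E) + 8·(26 + x) = 16, i.e. 208 + 8x − 2·(104 + 3x) = 16.
Collecting terms: 2x = 16, so x = 8.
Then 2E = 104 + 3·8 = 128, so E = 64, V = 2E/4 = 32, F = 26 + 8 = 34.

32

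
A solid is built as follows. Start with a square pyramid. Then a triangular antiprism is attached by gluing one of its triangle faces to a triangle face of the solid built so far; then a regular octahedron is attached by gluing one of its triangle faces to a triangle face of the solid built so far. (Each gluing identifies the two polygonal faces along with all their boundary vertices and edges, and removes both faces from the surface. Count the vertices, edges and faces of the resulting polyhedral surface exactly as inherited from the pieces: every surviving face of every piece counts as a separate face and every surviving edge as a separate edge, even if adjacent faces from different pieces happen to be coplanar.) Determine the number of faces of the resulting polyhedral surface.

17

A square pyramid: V=5, E=8, F=5.
Attach a triangular antiprism (V=6, E=12, F=8) along a 3-gon: merge 3 vertices and 3 edges, delete both glued faces → V=8, E=17, F=11.
Attach a regular octahedron (V=6, E=12, F=8) along a 3-gon: merge 3 vertices and 3 edges, delete both glued faces → V=11, E=26, F=17.
Check: V − E + F = 11 − 26 + 17 = 2.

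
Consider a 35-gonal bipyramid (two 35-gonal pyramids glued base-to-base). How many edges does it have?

105

A bipyramid over an n-gon has 2n triangular faces and n + 2 vertices: V = 35 + 2 = 37, E = 3·35 = 105, F = 2·35 = 70.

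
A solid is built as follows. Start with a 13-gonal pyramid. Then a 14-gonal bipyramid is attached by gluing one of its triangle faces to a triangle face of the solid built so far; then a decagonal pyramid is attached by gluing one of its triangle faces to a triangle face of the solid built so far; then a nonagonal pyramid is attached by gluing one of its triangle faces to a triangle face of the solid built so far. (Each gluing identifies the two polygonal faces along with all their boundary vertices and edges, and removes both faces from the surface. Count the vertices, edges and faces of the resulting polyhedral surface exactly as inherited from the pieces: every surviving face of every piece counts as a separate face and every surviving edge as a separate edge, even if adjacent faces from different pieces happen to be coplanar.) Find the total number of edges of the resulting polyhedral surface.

97

A 13-gonal pyramid: V=14, E=26, F=14.
Attach a 14-gonal bipyramid (V=16, E=42, F=28) along a 3-gon: merge 3 vertices and 3 edges, delete both glued faces → V=27, E=65, F=40.
Attach a decagonal pyramid (V=11, E=20, F=11) along a 3-gon: merge 3 vertices and 3 edges, delete both glued faces → V=35, E=82, F=49.
Attach a nonagonal pyramid (V=10, E=18, F=10) along a 3-gon: merge 3 vertices and 3 edges, delete both glued faces → V=42, E=97, F=57.
Check: V − E + F = 42 − 97 + 57 = 2.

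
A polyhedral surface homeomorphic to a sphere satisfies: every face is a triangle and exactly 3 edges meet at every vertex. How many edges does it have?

Each face has 3 edges and each edge borders two faces, so 2E = 3F.
Each vertex has degree 3, so 3V = 2E and hence V = 3F/3.
Euler: V − E + F = 2 ⇒ (3F/3) − (3F/2) + F = 2.
Multiply by 6: (6 − 9 + 6)F = 12, i.e. 3F = 12.
So F = 4, E = 3·4/2 = 6, V = 3·4/3 = 4.

6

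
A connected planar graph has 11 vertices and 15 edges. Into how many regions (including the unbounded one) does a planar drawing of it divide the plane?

6

Euler's formula for a connected plane graph: V − E + F = 2, so F = 2 − 11 + 15 = 6.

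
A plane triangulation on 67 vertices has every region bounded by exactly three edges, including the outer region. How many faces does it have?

In a plane triangulation 3F = 2E and V − E + F = 2, so F = 2V − 4 = 2·67 − 4 = 130.

130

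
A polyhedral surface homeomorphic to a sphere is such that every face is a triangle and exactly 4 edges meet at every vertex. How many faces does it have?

8

Each face has 3 edges and each edge borders two faces, so 2E = 3F.
Each vertex has degree 4, so 4V = 2E and hence V = 3F/4.
Euler: V − E + F = 2 ⇒ (3F/4) − (3F/2) + F = 2.
Multiply by 8: (6 − 12 + 8)F = 16, i.e. 2F = 16.
So F = 8, E = 3·8/2 = 12, V = 3·8/4 = 6.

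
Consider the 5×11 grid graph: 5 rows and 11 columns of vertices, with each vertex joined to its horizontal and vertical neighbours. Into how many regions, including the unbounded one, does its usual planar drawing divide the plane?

The grid has V = 5·11 = 55 vertices and E = 5·10 + 11·4 = 94 edges.
F = 2 − V + E = 2 − 55 + 94 = 41.

41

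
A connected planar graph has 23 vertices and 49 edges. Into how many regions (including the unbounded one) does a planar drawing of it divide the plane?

Euler's formula for a connected plane graph: V − E + F = 2, so F = 2 − 23 + 49 = 28.

28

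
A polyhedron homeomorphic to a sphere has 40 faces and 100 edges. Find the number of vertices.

Here V − E + F = 2.
V = 2 + E − F = 2 + 100 − 40 = 62.

62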